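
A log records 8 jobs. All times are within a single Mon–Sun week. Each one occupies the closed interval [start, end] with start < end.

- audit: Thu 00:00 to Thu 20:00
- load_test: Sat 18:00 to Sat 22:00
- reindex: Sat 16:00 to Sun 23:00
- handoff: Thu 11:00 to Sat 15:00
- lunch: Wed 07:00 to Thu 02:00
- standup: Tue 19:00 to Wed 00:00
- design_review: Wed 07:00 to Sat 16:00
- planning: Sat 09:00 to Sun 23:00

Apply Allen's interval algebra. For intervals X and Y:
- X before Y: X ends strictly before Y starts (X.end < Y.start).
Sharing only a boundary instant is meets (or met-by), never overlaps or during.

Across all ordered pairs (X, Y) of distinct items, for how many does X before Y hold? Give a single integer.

Checking all 56 ordered pairs for relation 'before'; matching pairs in alphabetical order:
(audit, load_test): audit before load_test ✓
(audit, planning): audit before planning ✓
(audit, reindex): audit before reindex ✓
(design_review, load_test): design_review before load_test ✓
(handoff, load_test): handoff before load_test ✓
(handoff, reindex): handoff before reindex ✓
(lunch, handoff): lunch before handoff ✓
(lunch, load_test): lunch before load_test ✓
(lunch, planning): lunch before planning ✓
(lunch, reindex): lunch before reindex ✓
(standup, audit): standup before audit ✓
(standup, design_review): standup before design_review ✓
(standup, handoff): standup before handoff ✓
(standup, load_test): standup before load_test ✓
(standup, lunch): standup before lunch ✓
(standup, planning): standup before planning ✓
(standup, reindex): standup before reindex ✓
Count: 17.

17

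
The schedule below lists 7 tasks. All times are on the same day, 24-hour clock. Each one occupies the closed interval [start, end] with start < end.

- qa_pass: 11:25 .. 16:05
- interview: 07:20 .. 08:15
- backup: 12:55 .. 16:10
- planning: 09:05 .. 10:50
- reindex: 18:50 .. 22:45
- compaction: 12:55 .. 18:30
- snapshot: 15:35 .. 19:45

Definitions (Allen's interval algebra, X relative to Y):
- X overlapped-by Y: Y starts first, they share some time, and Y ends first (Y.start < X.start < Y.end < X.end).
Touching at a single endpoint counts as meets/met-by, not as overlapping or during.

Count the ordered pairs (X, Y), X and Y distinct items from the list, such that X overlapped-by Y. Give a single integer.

Checking all 42 ordered pairs for relation 'overlapped-by'; matching pairs in alphabetical order:
(backup, qa_pass): backup overlapped-by qa_pass ✓
(compaction, qa_pass): compaction overlapped-by qa_pass ✓
(reindex, snapshot): reindex overlapped-by snapshot ✓
(snapshot, backup): snapshot overlapped-by backup ✓
(snapshot, compaction): snapshot overlapped-by compaction ✓
(snapshot, qa_pass): snapshot overlapped-by qa_pass ✓
Count: 6.

6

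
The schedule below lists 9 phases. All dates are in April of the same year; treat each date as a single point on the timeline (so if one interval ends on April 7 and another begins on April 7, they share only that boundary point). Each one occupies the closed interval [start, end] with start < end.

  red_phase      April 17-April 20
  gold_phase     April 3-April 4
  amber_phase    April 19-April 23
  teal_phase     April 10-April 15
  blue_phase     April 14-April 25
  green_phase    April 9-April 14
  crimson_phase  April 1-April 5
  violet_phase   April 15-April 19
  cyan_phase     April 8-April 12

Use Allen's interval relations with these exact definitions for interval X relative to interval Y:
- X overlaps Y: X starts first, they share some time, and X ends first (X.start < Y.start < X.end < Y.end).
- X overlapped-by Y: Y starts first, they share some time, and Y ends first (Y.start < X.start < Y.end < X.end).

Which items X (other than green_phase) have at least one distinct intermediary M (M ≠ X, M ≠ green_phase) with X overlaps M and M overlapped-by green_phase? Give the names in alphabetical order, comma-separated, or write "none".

cyan_phase

Target green_phase = [April 9, April 14].
Intermediaries M with M overlapped-by green_phase: teal_phase.
Via teal_phase — items with X overlaps teal_phase: cyan_phase.
Union: cyan_phase.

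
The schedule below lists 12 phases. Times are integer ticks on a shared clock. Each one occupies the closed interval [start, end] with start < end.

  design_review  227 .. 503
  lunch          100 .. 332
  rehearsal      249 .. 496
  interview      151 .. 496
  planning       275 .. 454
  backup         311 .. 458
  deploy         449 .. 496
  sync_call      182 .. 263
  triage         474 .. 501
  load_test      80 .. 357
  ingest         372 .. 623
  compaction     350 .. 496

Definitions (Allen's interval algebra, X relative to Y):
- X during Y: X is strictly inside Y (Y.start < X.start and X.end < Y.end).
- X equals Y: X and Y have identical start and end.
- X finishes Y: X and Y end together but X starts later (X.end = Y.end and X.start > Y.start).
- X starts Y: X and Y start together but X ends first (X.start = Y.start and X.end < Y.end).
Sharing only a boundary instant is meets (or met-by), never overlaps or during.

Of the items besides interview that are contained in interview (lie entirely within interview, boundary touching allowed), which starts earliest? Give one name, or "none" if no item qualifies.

Target interview = [151, 496].
backup [311, 458] → during → candidate.
compaction [350, 496] → finishes → candidate.
deploy [449, 496] → finishes → candidate.
design_review [227, 503] → overlapped-by → excluded.
ingest [372, 623] → overlapped-by → excluded.
load_test [80, 357] → overlaps → excluded.
lunch [100, 332] → overlaps → excluded.
planning [275, 454] → during → candidate.
rehearsal [249, 496] → finishes → candidate.
sync_call [182, 263] → during → candidate.
triage [474, 501] → overlapped-by → excluded.
Among candidates, earliest start is 182 → sync_call.

sync_call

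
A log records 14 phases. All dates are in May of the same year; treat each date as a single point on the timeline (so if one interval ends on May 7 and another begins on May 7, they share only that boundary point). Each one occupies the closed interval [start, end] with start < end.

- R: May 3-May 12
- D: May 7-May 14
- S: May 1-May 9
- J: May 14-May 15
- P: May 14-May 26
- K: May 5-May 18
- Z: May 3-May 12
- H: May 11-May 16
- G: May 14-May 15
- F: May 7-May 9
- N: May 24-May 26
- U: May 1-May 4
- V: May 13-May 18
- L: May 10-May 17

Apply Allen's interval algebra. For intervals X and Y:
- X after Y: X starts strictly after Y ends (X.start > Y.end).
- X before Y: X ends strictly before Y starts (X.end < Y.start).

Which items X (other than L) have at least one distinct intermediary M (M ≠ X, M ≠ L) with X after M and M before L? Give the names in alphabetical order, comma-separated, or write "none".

Target L = [May 10, May 17].
Intermediaries M with M before L: F, S, U.
Via F — items with X after F: G, H, J, N, P, V.
Via S — items with X after S: G, H, J, N, P, V.
Via U — items with X after U: D, F, G, H, J, K, N, P, V.
Union: D, F, G, H, J, K, N, P, V.

D, F, G, H, J, K, N, P, V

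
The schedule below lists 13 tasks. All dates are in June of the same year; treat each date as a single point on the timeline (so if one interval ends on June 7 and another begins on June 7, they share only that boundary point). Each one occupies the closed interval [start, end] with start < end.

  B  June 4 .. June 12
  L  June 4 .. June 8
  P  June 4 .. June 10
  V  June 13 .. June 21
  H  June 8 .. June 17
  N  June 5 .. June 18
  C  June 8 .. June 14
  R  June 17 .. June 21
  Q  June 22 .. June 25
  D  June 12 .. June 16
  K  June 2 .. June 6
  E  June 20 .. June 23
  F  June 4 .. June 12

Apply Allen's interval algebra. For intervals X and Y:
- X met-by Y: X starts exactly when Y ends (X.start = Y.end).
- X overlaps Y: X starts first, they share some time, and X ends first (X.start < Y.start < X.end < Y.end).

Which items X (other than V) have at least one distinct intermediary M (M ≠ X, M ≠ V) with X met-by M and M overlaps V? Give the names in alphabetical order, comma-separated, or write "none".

Target V = [June 13, June 21].
Intermediaries M with M overlaps V: C, D, H, N.
Via C — items with X met-by C: none.
Via D — items with X met-by D: none.
Via H — items with X met-by H: R.
Via N — items with X met-by N: none.
Union: R.

R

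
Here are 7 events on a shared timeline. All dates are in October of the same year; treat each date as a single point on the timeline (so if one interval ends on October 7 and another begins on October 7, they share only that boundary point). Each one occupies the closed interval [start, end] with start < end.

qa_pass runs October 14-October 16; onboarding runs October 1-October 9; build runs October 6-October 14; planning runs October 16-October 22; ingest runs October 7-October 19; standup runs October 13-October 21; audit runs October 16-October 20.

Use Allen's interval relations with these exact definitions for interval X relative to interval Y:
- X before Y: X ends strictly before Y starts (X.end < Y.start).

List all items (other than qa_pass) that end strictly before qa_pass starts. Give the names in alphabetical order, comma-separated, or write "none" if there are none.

onboarding

Target qa_pass = [October 14, October 16].
audit [October 16, October 20] → met-by → no.
build [October 6, October 14] → meets → no.
ingest [October 7, October 19] → contains → no.
onboarding [October 1, October 9] → before → yes.
planning [October 16, October 22] → met-by → no.
standup [October 13, October 21] → contains → no.
Result: onboarding.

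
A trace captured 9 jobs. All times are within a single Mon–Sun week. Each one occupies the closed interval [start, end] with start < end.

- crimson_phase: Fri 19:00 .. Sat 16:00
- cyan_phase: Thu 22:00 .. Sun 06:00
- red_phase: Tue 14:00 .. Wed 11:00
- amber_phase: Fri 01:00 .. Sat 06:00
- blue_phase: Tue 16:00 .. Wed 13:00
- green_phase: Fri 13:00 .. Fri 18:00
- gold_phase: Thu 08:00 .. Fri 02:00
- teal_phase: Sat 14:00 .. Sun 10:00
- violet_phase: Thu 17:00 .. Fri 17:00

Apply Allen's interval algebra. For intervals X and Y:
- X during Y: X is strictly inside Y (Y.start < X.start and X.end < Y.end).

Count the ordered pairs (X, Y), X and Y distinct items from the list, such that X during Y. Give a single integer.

Checking all 72 ordered pairs for relation 'during'; matching pairs in alphabetical order:
(amber_phase, cyan_phase): amber_phase during cyan_phase ✓
(crimson_phase, cyan_phase): crimson_phase during cyan_phase ✓
(green_phase, amber_phase): green_phase during amber_phase ✓
(green_phase, cyan_phase): green_phase during cyan_phase ✓
Count: 4.

4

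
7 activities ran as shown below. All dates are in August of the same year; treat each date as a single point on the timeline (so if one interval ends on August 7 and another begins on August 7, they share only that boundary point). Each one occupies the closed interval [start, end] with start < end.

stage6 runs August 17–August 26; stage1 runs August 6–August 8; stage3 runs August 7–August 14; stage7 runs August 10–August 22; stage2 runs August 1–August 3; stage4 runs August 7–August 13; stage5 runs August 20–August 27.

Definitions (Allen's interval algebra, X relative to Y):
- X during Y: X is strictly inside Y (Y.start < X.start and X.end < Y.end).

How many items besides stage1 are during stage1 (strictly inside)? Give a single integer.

Target stage1 = [August 6, August 8].
stage2 [August 1, August 3] → before → no.
stage3 [August 7, August 14] → overlapped-by → no.
stage4 [August 7, August 13] → overlapped-by → no.
stage5 [August 20, August 27] → after → no.
stage6 [August 17, August 26] → after → no.
stage7 [August 10, August 22] → after → no.
Total: 0.

0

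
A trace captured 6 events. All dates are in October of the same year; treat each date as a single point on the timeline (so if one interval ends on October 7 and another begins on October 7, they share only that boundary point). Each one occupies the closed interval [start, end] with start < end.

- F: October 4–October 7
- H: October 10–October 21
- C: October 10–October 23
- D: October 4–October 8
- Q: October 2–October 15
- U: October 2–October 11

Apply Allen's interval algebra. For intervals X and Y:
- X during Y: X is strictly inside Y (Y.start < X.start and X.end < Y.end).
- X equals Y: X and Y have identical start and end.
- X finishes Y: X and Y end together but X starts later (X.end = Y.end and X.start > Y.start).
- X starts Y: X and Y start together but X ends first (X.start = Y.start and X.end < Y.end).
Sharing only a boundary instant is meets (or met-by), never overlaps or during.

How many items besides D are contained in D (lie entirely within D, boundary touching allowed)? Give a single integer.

1

Target D = [October 4, October 8].
C [October 10, October 23] → after → no.
F [October 4, October 7] → starts → counts.
H [October 10, October 21] → after → no.
Q [October 2, October 15] → contains → no.
U [October 2, October 11] → contains → no.
Total: 1.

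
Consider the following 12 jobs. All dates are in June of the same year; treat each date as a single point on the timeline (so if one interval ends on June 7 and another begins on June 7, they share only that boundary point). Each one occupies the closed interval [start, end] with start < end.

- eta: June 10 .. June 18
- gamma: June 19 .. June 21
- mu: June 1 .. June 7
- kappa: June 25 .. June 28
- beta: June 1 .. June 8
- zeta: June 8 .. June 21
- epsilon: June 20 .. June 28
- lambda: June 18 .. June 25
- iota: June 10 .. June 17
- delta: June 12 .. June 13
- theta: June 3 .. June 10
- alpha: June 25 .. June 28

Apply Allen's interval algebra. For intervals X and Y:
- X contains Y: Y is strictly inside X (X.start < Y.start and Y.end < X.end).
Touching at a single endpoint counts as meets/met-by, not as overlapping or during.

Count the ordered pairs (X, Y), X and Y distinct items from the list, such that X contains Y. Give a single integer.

6

Checking all 132 ordered pairs for relation 'contains'; matching pairs in alphabetical order:
(eta, delta): eta contains delta ✓
(iota, delta): iota contains delta ✓
(lambda, gamma): lambda contains gamma ✓
(zeta, delta): zeta contains delta ✓
(zeta, eta): zeta contains eta ✓
(zeta, iota): zeta contains iota ✓
Count: 6.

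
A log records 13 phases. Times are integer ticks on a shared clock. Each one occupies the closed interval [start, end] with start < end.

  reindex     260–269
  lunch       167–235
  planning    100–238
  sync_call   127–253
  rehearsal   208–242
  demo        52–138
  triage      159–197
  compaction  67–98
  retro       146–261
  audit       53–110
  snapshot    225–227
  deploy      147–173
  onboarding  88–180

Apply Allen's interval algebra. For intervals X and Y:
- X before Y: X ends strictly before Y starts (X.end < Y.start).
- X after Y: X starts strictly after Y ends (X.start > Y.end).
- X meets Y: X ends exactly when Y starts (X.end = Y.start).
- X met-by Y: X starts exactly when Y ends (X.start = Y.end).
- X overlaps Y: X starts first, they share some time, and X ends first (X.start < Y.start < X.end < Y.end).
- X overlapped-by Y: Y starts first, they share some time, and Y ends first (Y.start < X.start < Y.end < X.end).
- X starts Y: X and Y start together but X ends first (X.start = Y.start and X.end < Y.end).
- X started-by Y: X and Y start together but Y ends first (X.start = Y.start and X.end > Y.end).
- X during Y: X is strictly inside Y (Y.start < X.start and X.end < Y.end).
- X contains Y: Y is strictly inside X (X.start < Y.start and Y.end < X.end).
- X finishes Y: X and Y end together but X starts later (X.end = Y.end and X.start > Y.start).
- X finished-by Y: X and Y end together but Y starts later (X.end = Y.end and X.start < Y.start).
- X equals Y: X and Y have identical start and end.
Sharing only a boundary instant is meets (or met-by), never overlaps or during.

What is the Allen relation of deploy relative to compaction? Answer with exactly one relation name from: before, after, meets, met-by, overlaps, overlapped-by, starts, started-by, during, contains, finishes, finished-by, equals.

after

deploy = [147, 173]; compaction = [67, 98].
Compare endpoints: deploy.start > compaction.start, deploy.start > compaction.end, deploy.end > compaction.start, deploy.end > compaction.end.
That pattern is 'after'.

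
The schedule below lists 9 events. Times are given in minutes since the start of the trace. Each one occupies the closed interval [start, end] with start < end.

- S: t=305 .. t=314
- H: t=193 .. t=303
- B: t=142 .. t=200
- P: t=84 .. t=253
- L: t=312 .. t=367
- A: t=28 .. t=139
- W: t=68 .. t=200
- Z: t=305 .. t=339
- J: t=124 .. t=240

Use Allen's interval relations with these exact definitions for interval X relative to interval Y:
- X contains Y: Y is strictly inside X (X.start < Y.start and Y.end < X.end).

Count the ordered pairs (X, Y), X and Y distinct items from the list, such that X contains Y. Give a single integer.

Checking all 72 ordered pairs for relation 'contains'; matching pairs in alphabetical order:
(J, B): J contains B ✓
(P, B): P contains B ✓
(P, J): P contains J ✓
Count: 3.

3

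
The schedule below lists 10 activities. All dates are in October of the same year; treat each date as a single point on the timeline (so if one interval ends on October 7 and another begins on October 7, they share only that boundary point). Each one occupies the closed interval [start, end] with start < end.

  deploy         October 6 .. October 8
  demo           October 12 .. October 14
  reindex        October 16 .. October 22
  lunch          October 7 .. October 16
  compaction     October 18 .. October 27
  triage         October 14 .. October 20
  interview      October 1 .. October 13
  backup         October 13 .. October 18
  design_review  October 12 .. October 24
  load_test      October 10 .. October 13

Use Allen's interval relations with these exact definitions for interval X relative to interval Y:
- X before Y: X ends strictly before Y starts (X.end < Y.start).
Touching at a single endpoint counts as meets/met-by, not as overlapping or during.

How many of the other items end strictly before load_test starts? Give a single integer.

Target load_test = [October 10, October 13].
backup [October 13, October 18] → met-by → no.
compaction [October 18, October 27] → after → no.
demo [October 12, October 14] → overlapped-by → no.
deploy [October 6, October 8] → before → counts.
design_review [October 12, October 24] → overlapped-by → no.
interview [October 1, October 13] → finished-by → no.
lunch [October 7, October 16] → contains → no.
reindex [October 16, October 22] → after → no.
triage [October 14, October 20] → after → no.
Total: 1.

1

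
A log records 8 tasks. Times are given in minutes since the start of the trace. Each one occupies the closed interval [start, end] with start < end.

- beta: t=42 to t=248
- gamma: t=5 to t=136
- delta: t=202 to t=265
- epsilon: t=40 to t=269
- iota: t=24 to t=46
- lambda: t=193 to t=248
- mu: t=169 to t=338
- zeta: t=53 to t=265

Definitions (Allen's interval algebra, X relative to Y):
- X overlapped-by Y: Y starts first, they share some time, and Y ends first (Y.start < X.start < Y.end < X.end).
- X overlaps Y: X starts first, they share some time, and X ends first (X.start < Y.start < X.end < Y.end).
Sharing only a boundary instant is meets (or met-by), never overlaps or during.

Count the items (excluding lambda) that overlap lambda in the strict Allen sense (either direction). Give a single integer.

Target lambda = [t=193, t=248].
beta [t=42, t=248] → finished-by → no.
delta [t=202, t=265] → overlapped-by → counts.
epsilon [t=40, t=269] → contains → no.
gamma [t=5, t=136] → before → no.
iota [t=24, t=46] → before → no.
mu [t=169, t=338] → contains → no.
zeta [t=53, t=265] → contains → no.
Total: 1.

1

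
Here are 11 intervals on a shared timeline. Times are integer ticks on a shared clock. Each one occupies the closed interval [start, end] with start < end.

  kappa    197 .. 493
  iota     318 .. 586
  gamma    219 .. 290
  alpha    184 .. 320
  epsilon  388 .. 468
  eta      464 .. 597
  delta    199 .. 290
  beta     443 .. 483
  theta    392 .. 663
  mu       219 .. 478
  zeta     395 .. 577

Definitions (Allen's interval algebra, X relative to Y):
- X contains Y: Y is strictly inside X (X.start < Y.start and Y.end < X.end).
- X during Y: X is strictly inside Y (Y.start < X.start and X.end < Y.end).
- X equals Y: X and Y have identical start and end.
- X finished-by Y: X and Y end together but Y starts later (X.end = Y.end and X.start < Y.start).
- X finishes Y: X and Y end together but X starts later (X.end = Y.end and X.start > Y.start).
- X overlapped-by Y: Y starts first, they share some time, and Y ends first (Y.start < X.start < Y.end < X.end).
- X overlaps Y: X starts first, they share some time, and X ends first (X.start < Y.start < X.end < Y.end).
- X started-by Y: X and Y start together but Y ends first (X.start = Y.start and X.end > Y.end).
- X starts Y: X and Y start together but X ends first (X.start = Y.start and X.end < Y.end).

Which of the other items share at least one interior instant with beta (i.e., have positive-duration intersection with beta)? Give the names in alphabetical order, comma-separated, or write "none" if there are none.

epsilon, eta, iota, kappa, mu, theta, zeta

Target beta = [443, 483].
alpha [184, 320] → before → no.
delta [199, 290] → before → no.
epsilon [388, 468] → overlaps → yes.
eta [464, 597] → overlapped-by → yes.
gamma [219, 290] → before → no.
iota [318, 586] → contains → yes.
kappa [197, 493] → contains → yes.
mu [219, 478] → overlaps → yes.
theta [392, 663] → contains → yes.
zeta [395, 577] → contains → yes.
Result: epsilon, eta, iota, kappa, mu, theta, zeta.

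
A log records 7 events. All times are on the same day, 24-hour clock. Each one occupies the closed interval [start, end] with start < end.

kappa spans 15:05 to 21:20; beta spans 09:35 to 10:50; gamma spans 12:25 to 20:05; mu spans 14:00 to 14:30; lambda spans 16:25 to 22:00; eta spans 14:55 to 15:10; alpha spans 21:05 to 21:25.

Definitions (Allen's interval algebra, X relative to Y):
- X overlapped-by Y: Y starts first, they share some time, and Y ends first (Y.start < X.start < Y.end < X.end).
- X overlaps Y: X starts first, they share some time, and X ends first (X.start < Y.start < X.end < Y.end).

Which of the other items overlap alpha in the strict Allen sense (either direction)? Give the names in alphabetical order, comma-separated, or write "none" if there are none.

Target alpha = [21:05, 21:25].
beta [09:35, 10:50] → before → no.
eta [14:55, 15:10] → before → no.
gamma [12:25, 20:05] → before → no.
kappa [15:05, 21:20] → overlaps → yes.
lambda [16:25, 22:00] → contains → no.
mu [14:00, 14:30] → before → no.
Result: kappa.

kappa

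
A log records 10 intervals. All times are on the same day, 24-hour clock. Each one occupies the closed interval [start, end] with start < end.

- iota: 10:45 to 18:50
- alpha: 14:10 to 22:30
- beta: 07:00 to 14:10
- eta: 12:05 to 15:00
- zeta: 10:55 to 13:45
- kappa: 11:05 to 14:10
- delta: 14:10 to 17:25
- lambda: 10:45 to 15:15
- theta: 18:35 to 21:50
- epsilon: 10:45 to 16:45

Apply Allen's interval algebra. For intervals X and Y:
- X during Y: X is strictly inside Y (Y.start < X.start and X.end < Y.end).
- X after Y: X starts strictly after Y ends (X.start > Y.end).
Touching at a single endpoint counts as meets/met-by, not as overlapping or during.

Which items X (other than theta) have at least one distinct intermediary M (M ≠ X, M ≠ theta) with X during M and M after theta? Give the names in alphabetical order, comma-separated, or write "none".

Target theta = [18:35, 21:50].
Intermediaries M with M after theta: none.
Union: none.

none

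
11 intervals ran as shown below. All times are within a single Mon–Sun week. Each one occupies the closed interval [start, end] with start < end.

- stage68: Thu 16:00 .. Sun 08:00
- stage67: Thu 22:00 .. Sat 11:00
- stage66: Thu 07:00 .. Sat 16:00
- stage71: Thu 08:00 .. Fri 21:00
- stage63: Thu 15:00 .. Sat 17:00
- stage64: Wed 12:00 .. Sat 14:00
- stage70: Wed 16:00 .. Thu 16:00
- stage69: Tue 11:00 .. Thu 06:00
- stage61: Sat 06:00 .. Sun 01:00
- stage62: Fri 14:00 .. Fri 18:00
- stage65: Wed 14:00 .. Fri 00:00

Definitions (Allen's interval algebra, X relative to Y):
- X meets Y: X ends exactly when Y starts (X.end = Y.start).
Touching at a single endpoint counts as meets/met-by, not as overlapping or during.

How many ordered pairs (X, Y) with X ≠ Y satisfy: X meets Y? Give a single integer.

Checking all 110 ordered pairs for relation 'meets'; matching pairs in alphabetical order:
(stage70, stage68): stage70 meets stage68 ✓
Count: 1.

1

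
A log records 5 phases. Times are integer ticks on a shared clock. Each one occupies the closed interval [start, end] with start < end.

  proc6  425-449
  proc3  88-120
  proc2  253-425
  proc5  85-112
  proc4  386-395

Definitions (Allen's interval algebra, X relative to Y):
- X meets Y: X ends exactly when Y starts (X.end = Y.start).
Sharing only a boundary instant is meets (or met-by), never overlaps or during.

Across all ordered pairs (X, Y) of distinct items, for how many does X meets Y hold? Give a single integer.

1

Checking all 20 ordered pairs for relation 'meets'; matching pairs in alphabetical order:
(proc2, proc6): proc2 meets proc6 ✓
Count: 1.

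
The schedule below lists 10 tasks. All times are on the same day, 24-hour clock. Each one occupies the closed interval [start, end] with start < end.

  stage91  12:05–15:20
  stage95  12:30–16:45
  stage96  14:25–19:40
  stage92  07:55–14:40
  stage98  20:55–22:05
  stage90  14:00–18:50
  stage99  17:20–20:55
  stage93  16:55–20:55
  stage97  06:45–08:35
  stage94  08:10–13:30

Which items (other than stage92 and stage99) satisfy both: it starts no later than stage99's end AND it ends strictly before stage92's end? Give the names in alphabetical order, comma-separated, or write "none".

stage94, stage97

Conditions: its start is no later than stage99's end (X.start <= 20:55) AND its end is strictly before stage92's end (X.end < 14:40).
stage90: start 14:00 <= 20:55? ✓; end 18:50 < 14:40? ✗ → no.
stage91: start 12:05 <= 20:55? ✓; end 15:20 < 14:40? ✗ → no.
stage93: start 16:55 <= 20:55? ✓; end 20:55 < 14:40? ✗ → no.
stage94: start 08:10 <= 20:55? ✓; end 13:30 < 14:40? ✓ → yes.
stage95: start 12:30 <= 20:55? ✓; end 16:45 < 14:40? ✗ → no.
stage96: start 14:25 <= 20:55? ✓; end 19:40 < 14:40? ✗ → no.
stage97: start 06:45 <= 20:55? ✓; end 08:35 < 14:40? ✓ → yes.
stage98: start 20:55 <= 20:55? ✓; end 22:05 < 14:40? ✗ → no.
Result: stage94, stage97.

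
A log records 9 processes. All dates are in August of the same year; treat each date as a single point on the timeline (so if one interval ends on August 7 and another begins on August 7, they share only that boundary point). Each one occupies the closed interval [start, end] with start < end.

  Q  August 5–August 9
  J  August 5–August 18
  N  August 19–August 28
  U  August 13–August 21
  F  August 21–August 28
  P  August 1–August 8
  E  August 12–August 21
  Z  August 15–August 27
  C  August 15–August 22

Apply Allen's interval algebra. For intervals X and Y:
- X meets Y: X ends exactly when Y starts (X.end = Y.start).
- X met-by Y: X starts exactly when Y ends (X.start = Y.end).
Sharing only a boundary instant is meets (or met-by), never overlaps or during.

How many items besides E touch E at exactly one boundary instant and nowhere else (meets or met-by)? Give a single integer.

Target E = [August 12, August 21].
C [August 15, August 22] → overlapped-by → no.
F [August 21, August 28] → met-by → counts.
J [August 5, August 18] → overlaps → no.
N [August 19, August 28] → overlapped-by → no.
P [August 1, August 8] → before → no.
Q [August 5, August 9] → before → no.
U [August 13, August 21] → finishes → no.
Z [August 15, August 27] → overlapped-by → no.
Total: 1.

1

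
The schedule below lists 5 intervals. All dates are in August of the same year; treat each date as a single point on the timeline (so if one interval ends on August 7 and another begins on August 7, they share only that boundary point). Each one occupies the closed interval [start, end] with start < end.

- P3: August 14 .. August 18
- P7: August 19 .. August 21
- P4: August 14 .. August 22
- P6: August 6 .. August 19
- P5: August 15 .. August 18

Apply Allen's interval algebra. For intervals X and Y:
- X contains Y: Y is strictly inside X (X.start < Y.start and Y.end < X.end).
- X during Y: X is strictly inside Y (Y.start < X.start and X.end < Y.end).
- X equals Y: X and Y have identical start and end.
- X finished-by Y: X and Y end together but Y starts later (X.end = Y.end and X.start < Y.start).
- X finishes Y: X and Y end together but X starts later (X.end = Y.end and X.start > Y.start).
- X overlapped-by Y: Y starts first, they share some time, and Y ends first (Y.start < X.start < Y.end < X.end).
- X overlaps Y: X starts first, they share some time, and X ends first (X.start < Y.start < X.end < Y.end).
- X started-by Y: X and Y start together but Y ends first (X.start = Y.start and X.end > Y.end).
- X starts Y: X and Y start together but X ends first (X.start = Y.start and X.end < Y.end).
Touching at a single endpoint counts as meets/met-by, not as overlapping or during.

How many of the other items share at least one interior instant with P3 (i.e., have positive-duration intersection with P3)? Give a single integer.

3

Target P3 = [August 14, August 18].
P4 [August 14, August 22] → started-by → counts.
P5 [August 15, August 18] → finishes → counts.
P6 [August 6, August 19] → contains → counts.
P7 [August 19, August 21] → after → no.
Total: 3.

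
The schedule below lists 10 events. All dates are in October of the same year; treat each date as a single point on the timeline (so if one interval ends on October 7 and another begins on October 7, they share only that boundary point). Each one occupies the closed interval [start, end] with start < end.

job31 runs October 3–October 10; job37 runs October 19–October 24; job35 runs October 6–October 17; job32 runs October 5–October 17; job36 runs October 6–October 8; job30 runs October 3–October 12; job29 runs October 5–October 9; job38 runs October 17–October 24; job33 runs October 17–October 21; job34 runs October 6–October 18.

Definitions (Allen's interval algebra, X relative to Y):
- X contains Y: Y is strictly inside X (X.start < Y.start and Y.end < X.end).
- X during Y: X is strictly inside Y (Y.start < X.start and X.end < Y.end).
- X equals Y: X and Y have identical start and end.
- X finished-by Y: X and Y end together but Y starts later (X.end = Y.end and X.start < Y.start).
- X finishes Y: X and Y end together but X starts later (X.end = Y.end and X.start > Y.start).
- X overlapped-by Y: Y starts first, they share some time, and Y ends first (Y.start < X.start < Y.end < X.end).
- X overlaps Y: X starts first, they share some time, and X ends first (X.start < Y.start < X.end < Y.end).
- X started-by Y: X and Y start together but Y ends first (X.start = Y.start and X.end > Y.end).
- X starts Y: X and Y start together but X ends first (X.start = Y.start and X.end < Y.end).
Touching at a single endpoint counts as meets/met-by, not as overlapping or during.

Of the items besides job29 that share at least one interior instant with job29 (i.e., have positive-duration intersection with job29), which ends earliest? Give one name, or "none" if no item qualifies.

job36

Target job29 = [October 5, October 9].
job30 [October 3, October 12] → contains → candidate.
job31 [October 3, October 10] → contains → candidate.
job32 [October 5, October 17] → started-by → candidate.
job33 [October 17, October 21] → after → excluded.
job34 [October 6, October 18] → overlapped-by → candidate.
job35 [October 6, October 17] → overlapped-by → candidate.
job36 [October 6, October 8] → during → candidate.
job37 [October 19, October 24] → after → excluded.
job38 [October 17, October 24] → after → excluded.
Among candidates, earliest end is October 8 → job36.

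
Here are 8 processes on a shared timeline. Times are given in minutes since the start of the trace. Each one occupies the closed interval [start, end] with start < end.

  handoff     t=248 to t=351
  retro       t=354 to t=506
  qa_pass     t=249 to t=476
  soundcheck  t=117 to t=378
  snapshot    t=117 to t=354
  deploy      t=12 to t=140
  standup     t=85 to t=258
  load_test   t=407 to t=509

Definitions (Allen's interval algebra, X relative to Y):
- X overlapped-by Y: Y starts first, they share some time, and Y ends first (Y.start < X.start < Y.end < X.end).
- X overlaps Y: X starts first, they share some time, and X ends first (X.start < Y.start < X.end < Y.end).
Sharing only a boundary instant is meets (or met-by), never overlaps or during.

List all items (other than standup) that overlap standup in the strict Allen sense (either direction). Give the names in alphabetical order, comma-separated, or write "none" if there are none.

Target standup = [t=85, t=258].
deploy [t=12, t=140] → overlaps → yes.
handoff [t=248, t=351] → overlapped-by → yes.
load_test [t=407, t=509] → after → no.
qa_pass [t=249, t=476] → overlapped-by → yes.
retro [t=354, t=506] → after → no.
snapshot [t=117, t=354] → overlapped-by → yes.
soundcheck [t=117, t=378] → overlapped-by → yes.
Result: deploy, handoff, qa_pass, snapshot, soundcheck.

deploy, handoff, qa_pass, snapshot, soundcheck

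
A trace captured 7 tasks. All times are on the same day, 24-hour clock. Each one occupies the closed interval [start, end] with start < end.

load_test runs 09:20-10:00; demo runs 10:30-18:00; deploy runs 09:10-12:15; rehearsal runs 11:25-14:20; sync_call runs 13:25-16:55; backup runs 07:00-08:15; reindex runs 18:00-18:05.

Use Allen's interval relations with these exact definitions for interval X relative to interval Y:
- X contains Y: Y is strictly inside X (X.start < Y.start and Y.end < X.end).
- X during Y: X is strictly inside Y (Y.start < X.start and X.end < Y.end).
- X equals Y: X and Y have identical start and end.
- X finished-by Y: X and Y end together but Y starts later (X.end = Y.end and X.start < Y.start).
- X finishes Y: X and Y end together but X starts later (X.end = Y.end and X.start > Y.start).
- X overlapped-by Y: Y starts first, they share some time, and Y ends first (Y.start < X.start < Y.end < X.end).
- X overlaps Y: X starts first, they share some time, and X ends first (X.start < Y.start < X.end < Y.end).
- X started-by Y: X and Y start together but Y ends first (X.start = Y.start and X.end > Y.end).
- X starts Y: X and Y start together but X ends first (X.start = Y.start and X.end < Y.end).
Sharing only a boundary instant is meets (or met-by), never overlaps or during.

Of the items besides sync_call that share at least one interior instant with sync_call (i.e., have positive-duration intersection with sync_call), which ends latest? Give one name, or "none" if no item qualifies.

Target sync_call = [13:25, 16:55].
backup [07:00, 08:15] → before → excluded.
demo [10:30, 18:00] → contains → candidate.
deploy [09:10, 12:15] → before → excluded.
load_test [09:20, 10:00] → before → excluded.
rehearsal [11:25, 14:20] → overlaps → candidate.
reindex [18:00, 18:05] → after → excluded.
Among candidates, latest end is 18:00 → demo.

demo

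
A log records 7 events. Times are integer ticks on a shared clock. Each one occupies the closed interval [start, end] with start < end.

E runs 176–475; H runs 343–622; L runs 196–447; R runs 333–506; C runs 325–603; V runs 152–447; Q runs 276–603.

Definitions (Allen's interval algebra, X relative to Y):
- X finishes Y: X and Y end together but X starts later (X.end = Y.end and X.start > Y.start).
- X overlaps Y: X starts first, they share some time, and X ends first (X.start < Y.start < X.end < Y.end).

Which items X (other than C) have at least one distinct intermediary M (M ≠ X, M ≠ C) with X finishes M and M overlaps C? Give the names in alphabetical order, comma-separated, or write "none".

L

Target C = [325, 603].
Intermediaries M with M overlaps C: E, L, V.
Via E — items with X finishes E: none.
Via L — items with X finishes L: none.
Via V — items with X finishes V: L.
Union: L.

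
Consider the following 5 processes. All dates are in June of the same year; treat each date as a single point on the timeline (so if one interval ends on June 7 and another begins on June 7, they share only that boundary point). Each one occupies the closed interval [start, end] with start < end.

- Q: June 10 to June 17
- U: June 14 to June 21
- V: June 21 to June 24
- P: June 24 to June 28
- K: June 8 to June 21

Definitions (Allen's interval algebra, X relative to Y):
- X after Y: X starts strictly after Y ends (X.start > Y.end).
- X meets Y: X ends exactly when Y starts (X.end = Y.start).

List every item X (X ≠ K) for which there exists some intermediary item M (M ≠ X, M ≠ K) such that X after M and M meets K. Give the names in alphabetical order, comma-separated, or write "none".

none

Target K = [June 8, June 21].
Intermediaries M with M meets K: none.
Union: none.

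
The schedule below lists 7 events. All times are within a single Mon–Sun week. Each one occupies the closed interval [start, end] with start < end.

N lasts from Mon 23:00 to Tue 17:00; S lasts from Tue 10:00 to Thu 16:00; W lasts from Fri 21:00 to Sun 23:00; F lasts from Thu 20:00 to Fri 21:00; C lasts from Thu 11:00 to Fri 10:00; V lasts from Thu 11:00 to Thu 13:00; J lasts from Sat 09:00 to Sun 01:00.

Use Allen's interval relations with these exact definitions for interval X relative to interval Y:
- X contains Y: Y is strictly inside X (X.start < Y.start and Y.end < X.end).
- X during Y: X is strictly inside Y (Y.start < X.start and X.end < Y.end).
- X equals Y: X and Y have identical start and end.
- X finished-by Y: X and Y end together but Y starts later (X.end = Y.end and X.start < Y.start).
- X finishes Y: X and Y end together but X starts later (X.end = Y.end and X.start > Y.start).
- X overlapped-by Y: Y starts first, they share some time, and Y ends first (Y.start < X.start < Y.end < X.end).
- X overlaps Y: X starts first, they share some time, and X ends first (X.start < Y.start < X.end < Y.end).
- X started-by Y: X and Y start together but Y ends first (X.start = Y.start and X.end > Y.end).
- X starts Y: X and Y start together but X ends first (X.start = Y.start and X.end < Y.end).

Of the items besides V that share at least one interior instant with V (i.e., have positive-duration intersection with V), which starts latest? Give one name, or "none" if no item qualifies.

Target V = [Thu 11:00, Thu 13:00].
C [Thu 11:00, Fri 10:00] → started-by → candidate.
F [Thu 20:00, Fri 21:00] → after → excluded.
J [Sat 09:00, Sun 01:00] → after → excluded.
N [Mon 23:00, Tue 17:00] → before → excluded.
S [Tue 10:00, Thu 16:00] → contains → candidate.
W [Fri 21:00, Sun 23:00] → after → excluded.
Among candidates, latest start is Thu 11:00 → C.

C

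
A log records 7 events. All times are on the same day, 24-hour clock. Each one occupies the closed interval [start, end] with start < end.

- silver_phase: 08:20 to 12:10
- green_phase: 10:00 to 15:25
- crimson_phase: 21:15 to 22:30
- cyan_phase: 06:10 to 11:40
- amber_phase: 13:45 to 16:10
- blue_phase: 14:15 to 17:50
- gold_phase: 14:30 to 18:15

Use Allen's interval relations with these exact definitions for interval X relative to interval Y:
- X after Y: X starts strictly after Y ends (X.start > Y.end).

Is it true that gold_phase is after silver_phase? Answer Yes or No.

Yes

gold_phase = [14:30, 18:15], silver_phase = [08:20, 12:10].
Actual relation of gold_phase to silver_phase: after.
Asked whether 'after' holds → Yes.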